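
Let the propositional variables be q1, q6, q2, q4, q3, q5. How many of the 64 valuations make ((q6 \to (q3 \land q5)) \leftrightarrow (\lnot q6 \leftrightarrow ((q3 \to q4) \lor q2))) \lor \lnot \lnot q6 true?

60

Initial set: {(((q6 \to (q3 \land q5)) \leftrightarrow (\lnot q6 \leftrightarrow ((q3 \to q4) \lor q2))) \lor \lnot \lnot q6)}.
(((q6 \to (q3 \land q5)) \leftrightarrow (\lnot q6 \leftrightarrow ((q3 \to q4) \lor q2))) \lor \lnot \lnot q6): β-rule — branch into ((q6 \to (q3 \land q5)) \leftrightarrow (\lnot q6 \leftrightarrow ((q3 \to q4) \lor q2)))  //  \lnot \lnot q6.
  branch 1 (add ((q6 \to (q3 \land q5)) \leftrightarrow (\lnot q6 \leftrightarrow ((q3 \to q4) \lor q2)))):
    ((q6 \to (q3 \land q5)) \leftrightarrow (\lnot q6 \leftrightarrow ((q3 \to q4) \lor q2))): β-rule — branch into (q6 \to (q3 \land q5)), (\lnot q6 \leftrightarrow ((q3 \to q4) \lor q2))  //  \lnot (q6 \to (q3 \land q5)), \lnot (\lnot q6 \leftrightarrow ((q3 \to q4) \lor q2)).
      branch 1.1 (add (q6 \to (q3 \land q5)), (\lnot q6 \leftrightarrow ((q3 \to q4) \lor q2))):
        (q6 \to (q3 \land q5)): β-rule — branch into \lnot q6  //  (q3 \land q5).
          branch 1.1.1 (add \lnot q6):
            (\lnot q6 \leftrightarrow ((q3 \to q4) \lor q2)): β-rule — branch into \lnot q6, ((q3 \to q4) \lor q2)  //  \lnot \lnot q6, \lnot ((q3 \to q4) \lor q2).
              branch 1.1.1.1 (add \lnot q6, ((q3 \to q4) \lor q2)):
                ((q3 \to q4) \lor q2): β-rule — branch into (q3 \to q4)  //  q2.
                  branch 1.1.1.1.1 (add (q3 \to q4)):
                    (q3 \to q4): β-rule — branch into \lnot q3  //  q4.
                      branch 1.1.1.1.1.1 (add \lnot q3):
                        ○ open, literals {q3=false, q6=false}.
                      branch 1.1.1.1.1.2 (add q4):
                        ○ open, literals {q4=true, q6=false}.
                  branch 1.1.1.1.2 (add q2):
                    ○ open, literals {q2=true, q6=false}.
              branch 1.1.1.2 (add \lnot \lnot q6, \lnot ((q3 \to q4) \lor q2)):
                × closes — contains both q6 and \lnot q6.
          branch 1.1.2 (add (q3 \land q5)):
            (q3 \land q5): α-rule — add q3, q5.
            (\lnot q6 \leftrightarrow ((q3 \to q4) \lor q2)): β-rule — branch into \lnot q6, ((q3 \to q4) \lor q2)  //  \lnot \lnot q6, \lnot ((q3 \to q4) \lor q2).
              branch 1.1.2.1 (add \lnot q6, ((q3 \to q4) \lor q2)):
                ((q3 \to q4) \lor q2): β-rule — branch into (q3 \to q4)  //  q2.
                  branch 1.1.2.1.1 (add (q3 \to q4)):
                    (q3 \to q4): β-rule — branch into \lnot q3  //  q4.
                      branch 1.1.2.1.1.1 (add \lnot q3):
                        × closes — contains both q3 and \lnot q3.
                      branch 1.1.2.1.1.2 (add q4):
                        ○ open, literals {q3=true, q4=true, q5=true, q6=false}.
                  branch 1.1.2.1.2 (add q2):
                    ○ open, literals {q2=true, q3=true, q5=true, q6=false}.
              branch 1.1.2.2 (add \lnot \lnot q6, \lnot ((q3 \to q4) \lor q2)):
                \lnot ((q3 \to q4) \lor q2): α-rule — add \lnot (q3 \to q4), \lnot q2.
                \lnot (q3 \to q4): α-rule — add q3, \lnot q4.
                ○ open, literals {q2=false, q3=true, q4=false, q5=true, q6=true}.
      branch 1.2 (add \lnot (q6 \to (q3 \land q5)), \lnot (\lnot q6 \leftrightarrow ((q3 \to q4) \lor q2))):
        \lnot (q6 \to (q3 \land q5)): α-rule — add q6, \lnot (q3 \land q5).
        \lnot (\lnot q6 \leftrightarrow ((q3 \to q4) \lor q2)): β-rule — branch into \lnot q6, \lnot ((q3 \to q4) \lor q2)  //  \lnot \lnot q6, ((q3 \to q4) \lor q2).
          branch 1.2.1 (add \lnot q6, \lnot ((q3 \to q4) \lor q2)):
            × closes — contains both q6 and \lnot q6.
          branch 1.2.2 (add \lnot \lnot q6, ((q3 \to q4) \lor q2)):
            \lnot (q3 \land q5): β-rule — branch into \lnot q3  //  \lnot q5.
              branch 1.2.2.1 (add \lnot q3):
                ((q3 \to q4) \lor q2): β-rule — branch into (q3 \to q4)  //  q2.
                  branch 1.2.2.1.1 (add (q3 \to q4)):
                    (q3 \to q4): β-rule — branch into \lnot q3  //  q4.
                      branch 1.2.2.1.1.1 (add \lnot q3):
                        ○ open, literals {q3=false, q6=true}.
                      branch 1.2.2.1.1.2 (add q4):
                        ○ open, literals {q3=false, q4=true, q6=true}.
                  branch 1.2.2.1.2 (add q2):
                    ○ open, literals {q2=true, q3=false, q6=true}.
              branch 1.2.2.2 (add \lnot q5):
                ((q3 \to q4) \lor q2): β-rule — branch into (q3 \to q4)  //  q2.
                  branch 1.2.2.2.1 (add (q3 \to q4)):
                    (q3 \to q4): β-rule — branch into \lnot q3  //  q4.
                      branch 1.2.2.2.1.1 (add \lnot q3):
                        ○ open, literals {q3=false, q5=false, q6=true}.
                      branch 1.2.2.2.1.2 (add q4):
                        ○ open, literals {q4=true, q5=false, q6=true}.
                  branch 1.2.2.2.2 (add q2):
                    ○ open, literals {q2=true, q5=false, q6=true}.
  branch 2 (add \lnot \lnot q6):
    \lnot \lnot q6: drop double negation, giving q6.
    ○ open, literals {q6=true}.
3 branches closed, 13 open.
Each open branch fixes some atoms; the unmentioned ones are free. Counting distinct full assignments: branch {q3=false, q6=false} (q1, q2, q4, q5) contributes 16 new; branch {q4=true, q6=false} (q1, q2, q3, q5) contributes 8 new; branch {q2=true, q6=false} (q1, q4, q3, q5) contributes 4 new; branch {q3=true, q4=true, q5=true, q6=false} (q1, q2) contributes 0 new; branch {q2=true, q3=true, q5=true, q6=false} (q1, q4) contributes 0 new; branch {q2=false, q3=true, q4=false, q5=true, q6=true} (q1) contributes 2 new; branch {q3=false, q6=true} (q1, q2, q4, q5) contributes 16 new; branch {q3=false, q4=true, q6=true} (q1, q2, q5) contributes 0 new; branch {q2=true, q3=false, q6=true} (q1, q4, q5) contributes 0 new; branch {q3=false, q5=false, q6=true} (q1, q2, q4) contributes 0 new; branch {q4=true, q5=false, q6=true} (q1, q2, q3) contributes 4 new; branch {q2=true, q5=false, q6=true} (q1, q4, q3) contributes 2 new; branch {q6=true} (q1, q2, q4, q3, q5) contributes 8 new. Total: 60.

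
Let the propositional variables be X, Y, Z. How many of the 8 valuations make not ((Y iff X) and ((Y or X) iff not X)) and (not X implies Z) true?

6

Initial set: {(not ((Y iff X) and ((Y or X) iff not X)) and (not X implies Z))}.
(not ((Y iff X) and ((Y or X) iff not X)) and (not X implies Z)): α-rule — add not ((Y iff X) and ((Y or X) iff not X)), (not X implies Z).
not ((Y iff X) and ((Y or X) iff not X)): β-rule — branch into not (Y iff X)  //  not ((Y or X) iff not X).
  branch 1 (add not (Y iff X)):
    (not X implies Z): β-rule — branch into not not X  //  Z.
      branch 1.1 (add not not X):
        not (Y iff X): β-rule — branch into Y, not X  //  not Y, X.
          branch 1.1.1 (add Y, not X):
            × closes — contains both X and not X.
          branch 1.1.2 (add not Y, X):
            ○ open, literals {X=1, Y=0}.
      branch 1.2 (add Z):
        not (Y iff X): β-rule — branch into Y, not X  //  not Y, X.
          branch 1.2.1 (add Y, not X):
            ○ open, literals {X=0, Y=1, Z=1}.
          branch 1.2.2 (add not Y, X):
            ○ open, literals {X=1, Y=0, Z=1}.
  branch 2 (add not ((Y or X) iff not X)):
    (not X implies Z): β-rule — branch into not not X  //  Z.
      branch 2.1 (add not not X):
        not ((Y or X) iff not X): β-rule — branch into (Y or X), not not X  //  not (Y or X), not X.
          branch 2.1.1 (add (Y or X), not not X):
            (Y or X): β-rule — branch into Y  //  X.
              branch 2.1.1.1 (add Y):
                ○ open, literals {X=1, Y=1}.
              branch 2.1.1.2 (add X):
                ○ open, literals {X=1}.
          branch 2.1.2 (add not (Y or X), not X):
            × closes — contains both X and not X.
      branch 2.2 (add Z):
        not ((Y or X) iff not X): β-rule — branch into (Y or X), not not X  //  not (Y or X), not X.
          branch 2.2.1 (add (Y or X), not not X):
            (Y or X): β-rule — branch into Y  //  X.
              branch 2.2.1.1 (add Y):
                ○ open, literals {X=1, Y=1, Z=1}.
              branch 2.2.1.2 (add X):
                ○ open, literals {X=1, Z=1}.
          branch 2.2.2 (add not (Y or X), not X):
            not (Y or X): α-rule — add not Y, not X.
            ○ open, literals {X=0, Y=0, Z=1}.
2 branches closed, 8 open.
Each open branch fixes some atoms; the unmentioned ones are free. Counting distinct full assignments: branch {X=1, Y=0} (Z) contributes 2 new; branch {X=0, Y=1, Z=1} (none free) contributes 1 new; branch {X=1, Y=0, Z=1} (none free) contributes 0 new; branch {X=1, Y=1} (Z) contributes 2 new; branch {X=1} (Y, Z) contributes 0 new; branch {X=1, Y=1, Z=1} (none free) contributes 0 new; branch {X=1, Z=1} (Y) contributes 0 new; branch {X=0, Y=0, Z=1} (none free) contributes 1 new. Total: 6.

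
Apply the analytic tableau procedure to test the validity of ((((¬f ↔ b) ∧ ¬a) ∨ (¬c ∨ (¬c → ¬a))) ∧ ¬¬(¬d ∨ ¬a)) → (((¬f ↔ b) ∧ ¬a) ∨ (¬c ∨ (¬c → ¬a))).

Assume the negation and expand:
Initial set: {F (((((¬f ↔ b) ∧ ¬a) ∨ (¬c ∨ (¬c → ¬a))) ∧ ¬¬(¬d ∨ ¬a)) → (((¬f ↔ b) ∧ ¬a) ∨ (¬c ∨ (¬c → ¬a))))}.
F (((((¬f ↔ b) ∧ ¬a) ∨ (¬c ∨ (¬c → ¬a))) ∧ ¬¬(¬d ∨ ¬a)) → (((¬f ↔ b) ∧ ¬a) ∨ (¬c ∨ (¬c → ¬a)))): α-rule — add T ((((¬f ↔ b) ∧ ¬a) ∨ (¬c ∨ (¬c → ¬a))) ∧ ¬¬(¬d ∨ ¬a)), F (((¬f ↔ b) ∧ ¬a) ∨ (¬c ∨ (¬c → ¬a))).
T ((((¬f ↔ b) ∧ ¬a) ∨ (¬c ∨ (¬c → ¬a))) ∧ ¬¬(¬d ∨ ¬a)): α-rule — add T (((¬f ↔ b) ∧ ¬a) ∨ (¬c ∨ (¬c → ¬a))), T ¬¬(¬d ∨ ¬a).
F (((¬f ↔ b) ∧ ¬a) ∨ (¬c ∨ (¬c → ¬a))): α-rule — add F ((¬f ↔ b) ∧ ¬a), F (¬c ∨ (¬c → ¬a)).
T ¬¬(¬d ∨ ¬a): drop double negation, giving T (¬d ∨ ¬a).
F (¬c ∨ (¬c → ¬a)): α-rule — add F ¬c, F (¬c → ¬a).
F (¬c → ¬a): α-rule — add T ¬c, F ¬a.
× closes — contains both c and ¬c.
All 1 branch closes.
Every branch closed, so the negation is unsatisfiable and the formula is valid.

Valid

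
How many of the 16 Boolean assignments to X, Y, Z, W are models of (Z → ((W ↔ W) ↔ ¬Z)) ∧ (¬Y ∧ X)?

2

Initial set: {T ((Z → ((W ↔ W) ↔ ¬Z)) ∧ (¬Y ∧ X))}.
T ((Z → ((W ↔ W) ↔ ¬Z)) ∧ (¬Y ∧ X)): α-rule — add T (Z → ((W ↔ W) ↔ ¬Z)), T (¬Y ∧ X).
T (¬Y ∧ X): α-rule — add T ¬Y, T X.
T (Z → ((W ↔ W) ↔ ¬Z)): β-rule — branch into F Z  //  T ((W ↔ W) ↔ ¬Z).
  branch 1 (add F Z):
    ○ open, literals {X=true, Y=false, Z=false}.
  branch 2 (add T ((W ↔ W) ↔ ¬Z)):
    T ((W ↔ W) ↔ ¬Z): β-rule — branch into T (W ↔ W), T ¬Z  //  F (W ↔ W), F ¬Z.
      branch 2.1 (add T (W ↔ W), T ¬Z):
        T (W ↔ W): β-rule — branch into T W, T W  //  F W, F W.
          branch 2.1.1 (add T W, T W):
            ○ open, literals {W=true, X=true, Y=false, Z=false}.
          branch 2.1.2 (add F W, F W):
            ○ open, literals {W=false, X=true, Y=false, Z=false}.
      branch 2.2 (add F (W ↔ W), F ¬Z):
        F (W ↔ W): β-rule — branch into T W, F W  //  F W, T W.
          branch 2.2.1 (add T W, F W):
            × closes — contains both W and ¬W.
          branch 2.2.2 (add F W, T W):
            × closes — contains both W and ¬W.
2 branches closed, 3 open.
Each open branch fixes some atoms; the unmentioned ones are free. Counting distinct full assignments: branch {X=true, Y=false, Z=false} (W) contributes 2 new; branch {W=true, X=true, Y=false, Z=false} (none free) contributes 0 new; branch {W=false, X=true, Y=false, Z=false} (none free) contributes 0 new. Total: 2.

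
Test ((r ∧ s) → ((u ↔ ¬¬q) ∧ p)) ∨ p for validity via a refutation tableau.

Assume the negation and expand:
Initial set: {¬(((r ∧ s) → ((u ↔ ¬¬q) ∧ p)) ∨ p)}.
¬(((r ∧ s) → ((u ↔ ¬¬q) ∧ p)) ∨ p): α-rule — add ¬((r ∧ s) → ((u ↔ ¬¬q) ∧ p)), ¬p.
¬((r ∧ s) → ((u ↔ ¬¬q) ∧ p)): α-rule — add (r ∧ s), ¬((u ↔ ¬¬q) ∧ p).
(r ∧ s): α-rule — add r, s.
¬((u ↔ ¬¬q) ∧ p): β-rule — branch into ¬(u ↔ ¬¬q)  //  ¬p.
  branch 1 (add ¬(u ↔ ¬¬q)):
    ¬(u ↔ ¬¬q): β-rule — branch into u, ¬¬¬q  //  ¬u, ¬¬q.
      branch 1.1 (add u, ¬¬¬q):
        ¬¬¬q: drop double negation, giving ¬q.
        ○ open, literals {p=F, q=F, r=T, s=T, u=T}.
      branch 1.2 (add ¬u, ¬¬q):
        ¬¬q: drop double negation, giving q.
        ○ open, literals {p=F, q=T, r=T, s=T, u=F}.
  branch 2 (add ¬p):
    ○ open, literals {p=F, r=T, s=T}.
0 branches closed, 3 open.
An open branch gives a countermodel: p=F, q=F, r=T, s=T, u=T (unmentioned atoms arbitrary); under it the original formula is false.

Not valid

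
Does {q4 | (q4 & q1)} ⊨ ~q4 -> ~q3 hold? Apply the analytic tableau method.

Yes

Initial set: {(q4 | (q4 & q1)); ~(~q4 -> ~q3)}.
~(~q4 -> ~q3): α-rule — add ~q4, ~~q3.
(q4 | (q4 & q1)): β-rule — branch into q4  //  (q4 & q1).
  branch 1 (add q4):
    × closes — contains both q4 and ~q4.
  branch 2 (add (q4 & q1)):
    (q4 & q1): α-rule — add q4, q1.
    × closes — contains both q4 and ~q4.
All 2 branches close.
Every branch closed, so the premises entail the conclusion.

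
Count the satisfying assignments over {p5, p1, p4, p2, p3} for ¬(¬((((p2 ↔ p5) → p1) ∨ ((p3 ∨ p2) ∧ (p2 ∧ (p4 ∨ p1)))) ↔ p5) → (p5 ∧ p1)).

14

Initial set: {¬(¬((((p2 ↔ p5) → p1) ∨ ((p3 ∨ p2) ∧ (p2 ∧ (p4 ∨ p1)))) ↔ p5) → (p5 ∧ p1))}.
¬(¬((((p2 ↔ p5) → p1) ∨ ((p3 ∨ p2) ∧ (p2 ∧ (p4 ∨ p1)))) ↔ p5) → (p5 ∧ p1)): α-rule — add ¬((((p2 ↔ p5) → p1) ∨ ((p3 ∨ p2) ∧ (p2 ∧ (p4 ∨ p1)))) ↔ p5), ¬(p5 ∧ p1).
¬((((p2 ↔ p5) → p1) ∨ ((p3 ∨ p2) ∧ (p2 ∧ (p4 ∨ p1)))) ↔ p5): β-rule — branch into (((p2 ↔ p5) → p1) ∨ ((p3 ∨ p2) ∧ (p2 ∧ (p4 ∨ p1)))), ¬p5  //  ¬(((p2 ↔ p5) → p1) ∨ ((p3 ∨ p2) ∧ (p2 ∧ (p4 ∨ p1)))), p5.
  branch 1 (add (((p2 ↔ p5) → p1) ∨ ((p3 ∨ p2) ∧ (p2 ∧ (p4 ∨ p1)))), ¬p5):
    ¬(p5 ∧ p1): β-rule — branch into ¬p5  //  ¬p1.
      branch 1.1 (add ¬p5):
        (((p2 ↔ p5) → p1) ∨ ((p3 ∨ p2) ∧ (p2 ∧ (p4 ∨ p1)))): β-rule — branch into ((p2 ↔ p5) → p1)  //  ((p3 ∨ p2) ∧ (p2 ∧ (p4 ∨ p1))).
          branch 1.1.1 (add ((p2 ↔ p5) → p1)):
            ((p2 ↔ p5) → p1): β-rule — branch into ¬(p2 ↔ p5)  //  p1.
              branch 1.1.1.1 (add ¬(p2 ↔ p5)):
                ¬(p2 ↔ p5): β-rule — branch into p2, ¬p5  //  ¬p2, p5.
                  branch 1.1.1.1.1 (add p2, ¬p5):
                    ○ open, literals {p2=1, p5=0}.
                  branch 1.1.1.1.2 (add ¬p2, p5):
                    × closes — contains both p5 and ¬p5.
              branch 1.1.1.2 (add p1):
                ○ open, literals {p1=1, p5=0}.
          branch 1.1.2 (add ((p3 ∨ p2) ∧ (p2 ∧ (p4 ∨ p1)))):
            ((p3 ∨ p2) ∧ (p2 ∧ (p4 ∨ p1))): α-rule — add (p3 ∨ p2), (p2 ∧ (p4 ∨ p1)).
            (p2 ∧ (p4 ∨ p1)): α-rule — add p2, (p4 ∨ p1).
            (p3 ∨ p2): β-rule — branch into p3  //  p2.
              branch 1.1.2.1 (add p3):
                (p4 ∨ p1): β-rule — branch into p4  //  p1.
                  branch 1.1.2.1.1 (add p4):
                    ○ open, literals {p2=1, p3=1, p4=1, p5=0}.
                  branch 1.1.2.1.2 (add p1):
                    ○ open, literals {p1=1, p2=1, p3=1, p5=0}.
              branch 1.1.2.2 (add p2):
                (p4 ∨ p1): β-rule — branch into p4  //  p1.
                  branch 1.1.2.2.1 (add p4):
                    ○ open, literals {p2=1, p4=1, p5=0}.
                  branch 1.1.2.2.2 (add p1):
                    ○ open, literals {p1=1, p2=1, p5=0}.
      branch 1.2 (add ¬p1):
        (((p2 ↔ p5) → p1) ∨ ((p3 ∨ p2) ∧ (p2 ∧ (p4 ∨ p1)))): β-rule — branch into ((p2 ↔ p5) → p1)  //  ((p3 ∨ p2) ∧ (p2 ∧ (p4 ∨ p1))).
          branch 1.2.1 (add ((p2 ↔ p5) → p1)):
            ((p2 ↔ p5) → p1): β-rule — branch into ¬(p2 ↔ p5)  //  p1.
              branch 1.2.1.1 (add ¬(p2 ↔ p5)):
                ¬(p2 ↔ p5): β-rule — branch into p2, ¬p5  //  ¬p2, p5.
                  branch 1.2.1.1.1 (add p2, ¬p5):
                    ○ open, literals {p1=0, p2=1, p5=0}.
                  branch 1.2.1.1.2 (add ¬p2, p5):
                    × closes — contains both p5 and ¬p5.
              branch 1.2.1.2 (add p1):
                × closes — contains both p1 and ¬p1.
          branch 1.2.2 (add ((p3 ∨ p2) ∧ (p2 ∧ (p4 ∨ p1)))):
            ((p3 ∨ p2) ∧ (p2 ∧ (p4 ∨ p1))): α-rule — add (p3 ∨ p2), (p2 ∧ (p4 ∨ p1)).
            (p2 ∧ (p4 ∨ p1)): α-rule — add p2, (p4 ∨ p1).
            (p3 ∨ p2): β-rule — branch into p3  //  p2.
              branch 1.2.2.1 (add p3):
                (p4 ∨ p1): β-rule — branch into p4  //  p1.
                  branch 1.2.2.1.1 (add p4):
                    ○ open, literals {p1=0, p2=1, p3=1, p4=1, p5=0}.
                  branch 1.2.2.1.2 (add p1):
                    × closes — contains both p1 and ¬p1.
              branch 1.2.2.2 (add p2):
                (p4 ∨ p1): β-rule — branch into p4  //  p1.
                  branch 1.2.2.2.1 (add p4):
                    ○ open, literals {p1=0, p2=1, p4=1, p5=0}.
                  branch 1.2.2.2.2 (add p1):
                    × closes — contains both p1 and ¬p1.
  branch 2 (add ¬(((p2 ↔ p5) → p1) ∨ ((p3 ∨ p2) ∧ (p2 ∧ (p4 ∨ p1)))), p5):
    ¬(((p2 ↔ p5) → p1) ∨ ((p3 ∨ p2) ∧ (p2 ∧ (p4 ∨ p1)))): α-rule — add ¬((p2 ↔ p5) → p1), ¬((p3 ∨ p2) ∧ (p2 ∧ (p4 ∨ p1))).
    ¬((p2 ↔ p5) → p1): α-rule — add (p2 ↔ p5), ¬p1.
    ¬(p5 ∧ p1): β-rule — branch into ¬p5  //  ¬p1.
      branch 2.1 (add ¬p5):
        × closes — contains both p5 and ¬p5.
      branch 2.2 (add ¬p1):
        ¬((p3 ∨ p2) ∧ (p2 ∧ (p4 ∨ p1))): β-rule — branch into ¬(p3 ∨ p2)  //  ¬(p2 ∧ (p4 ∨ p1)).
          branch 2.2.1 (add ¬(p3 ∨ p2)):
            ¬(p3 ∨ p2): α-rule — add ¬p3, ¬p2.
            (p2 ↔ p5): β-rule — branch into p2, p5  //  ¬p2, ¬p5.
              branch 2.2.1.1 (add p2, p5):
                × closes — contains both p2 and ¬p2.
              branch 2.2.1.2 (add ¬p2, ¬p5):
                × closes — contains both p5 and ¬p5.
          branch 2.2.2 (add ¬(p2 ∧ (p4 ∨ p1))):
            (p2 ↔ p5): β-rule — branch into p2, p5  //  ¬p2, ¬p5.
              branch 2.2.2.1 (add p2, p5):
                ¬(p2 ∧ (p4 ∨ p1)): β-rule — branch into ¬p2  //  ¬(p4 ∨ p1).
                  branch 2.2.2.1.1 (add ¬p2):
                    × closes — contains both p2 and ¬p2.
                  branch 2.2.2.1.2 (add ¬(p4 ∨ p1)):
                    ¬(p4 ∨ p1): α-rule — add ¬p4, ¬p1.
                    ○ open, literals {p1=0, p2=1, p4=0, p5=1}.
              branch 2.2.2.2 (add ¬p2, ¬p5):
                × closes — contains both p5 and ¬p5.
10 branches closed, 10 open.
Each open branch fixes some atoms; the unmentioned ones are free. Counting distinct full assignments: branch {p2=1, p5=0} (p1, p4, p3) contributes 8 new; branch {p1=1, p5=0} (p4, p2, p3) contributes 4 new; branch {p2=1, p3=1, p4=1, p5=0} (p1) contributes 0 new; branch {p1=1, p2=1, p3=1, p5=0} (p4) contributes 0 new; branch {p2=1, p4=1, p5=0} (p1, p3) contributes 0 new; branch {p1=1, p2=1, p5=0} (p4, p3) contributes 0 new; branch {p1=0, p2=1, p5=0} (p4, p3) contributes 0 new; branch {p1=0, p2=1, p3=1, p4=1, p5=0} (none free) contributes 0 new; branch {p1=0, p2=1, p4=1, p5=0} (p3) contributes 0 new; branch {p1=0, p2=1, p4=0, p5=1} (p3) contributes 2 new. Total: 14.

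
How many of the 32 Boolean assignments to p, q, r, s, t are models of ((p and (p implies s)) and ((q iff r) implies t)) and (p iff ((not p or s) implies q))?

Initial set: {(((p and (p implies s)) and ((q iff r) implies t)) and (p iff ((not p or s) implies q)))}.
(((p and (p implies s)) and ((q iff r) implies t)) and (p iff ((not p or s) implies q))): α-rule — add ((p and (p implies s)) and ((q iff r) implies t)), (p iff ((not p or s) implies q)).
((p and (p implies s)) and ((q iff r) implies t)): α-rule — add (p and (p implies s)), ((q iff r) implies t).
(p and (p implies s)): α-rule — add p, (p implies s).
(p iff ((not p or s) implies q)): β-rule — branch into p, ((not p or s) implies q)  //  not p, not ((not p or s) implies q).
  branch 1 (add p, ((not p or s) implies q)):
    ((q iff r) implies t): β-rule — branch into not (q iff r)  //  t.
      branch 1.1 (add not (q iff r)):
        (p implies s): β-rule — branch into not p  //  s.
          branch 1.1.1 (add not p):
            × closes — contains both p and not p.
          branch 1.1.2 (add s):
            ((not p or s) implies q): β-rule — branch into not (not p or s)  //  q.
              branch 1.1.2.1 (add not (not p or s)):
                not (not p or s): α-rule — add not not p, not s.
                × closes — contains both s and not s.
              branch 1.1.2.2 (add q):
                not (q iff r): β-rule — branch into q, not r  //  not q, r.
                  branch 1.1.2.2.1 (add q, not r):
                    ○ open, literals {p=true, q=true, r=false, s=true}.
                  branch 1.1.2.2.2 (add not q, r):
                    × closes — contains both q and not q.
      branch 1.2 (add t):
        (p implies s): β-rule — branch into not p  //  s.
          branch 1.2.1 (add not p):
            × closes — contains both p and not p.
          branch 1.2.2 (add s):
            ((not p or s) implies q): β-rule — branch into not (not p or s)  //  q.
              branch 1.2.2.1 (add not (not p or s)):
                not (not p or s): α-rule — add not not p, not s.
                × closes — contains both s and not s.
              branch 1.2.2.2 (add q):
                ○ open, literals {p=true, q=true, s=true, t=true}.
  branch 2 (add not p, not ((not p or s) implies q)):
    × closes — contains both p and not p.
6 branches closed, 2 open.
Each open branch fixes some atoms; the unmentioned ones are free. Counting distinct full assignments: branch {p=true, q=true, r=false, s=true} (t) contributes 2 new; branch {p=true, q=true, s=true, t=true} (r) contributes 1 new. Total: 3.

3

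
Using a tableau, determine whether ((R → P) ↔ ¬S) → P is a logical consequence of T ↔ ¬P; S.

Initial set: {(T ↔ ¬P); S; ¬(((R → P) ↔ ¬S) → P)}.
¬(((R → P) ↔ ¬S) → P): α-rule — add ((R → P) ↔ ¬S), ¬P.
(T ↔ ¬P): β-rule — branch into T, ¬P  //  ¬T, ¬¬P.
  branch 1 (add T, ¬P):
    ((R → P) ↔ ¬S): β-rule — branch into (R → P), ¬S  //  ¬(R → P), ¬¬S.
      branch 1.1 (add (R → P), ¬S):
        × closes — contains both S and ¬S.
      branch 1.2 (add ¬(R → P), ¬¬S):
        ¬(R → P): α-rule — add R, ¬P.
        ○ open, literals {P=false, R=true, S=true, T=true}.
  branch 2 (add ¬T, ¬¬P):
    × closes — contains both P and ¬P.
2 branches closed, 1 open.
An open branch gives a countermodel: P=false, R=true, S=true, T=true (unmentioned atoms arbitrary); the premises hold there but the conclusion fails.

No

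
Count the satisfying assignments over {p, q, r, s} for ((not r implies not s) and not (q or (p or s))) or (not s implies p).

Initial set: {(((not r implies not s) and not (q or (p or s))) or (not s implies p))}.
(((not r implies not s) and not (q or (p or s))) or (not s implies p)): β-rule — branch into ((not r implies not s) and not (q or (p or s)))  //  (not s implies p).
  branch 1 (add ((not r implies not s) and not (q or (p or s)))):
    ((not r implies not s) and not (q or (p or s))): α-rule — add (not r implies not s), not (q or (p or s)).
    not (q or (p or s)): α-rule — add not q, not (p or s).
    not (p or s): α-rule — add not p, not s.
    (not r implies not s): β-rule — branch into not not r  //  not s.
      branch 1.1 (add not not r):
        ○ open, literals {p=F, q=F, r=T, s=F}.
      branch 1.2 (add not s):
        ○ open, literals {p=F, q=F, s=F}.
  branch 2 (add (not s implies p)):
    (not s implies p): β-rule — branch into not not s  //  p.
      branch 2.1 (add not not s):
        ○ open, literals {s=T}.
      branch 2.2 (add p):
        ○ open, literals {p=T}.
0 branches closed, 4 open.
Each open branch fixes some atoms; the unmentioned ones are free. Counting distinct full assignments: branch {p=F, q=F, r=T, s=F} (none free) contributes 1 new; branch {p=F, q=F, s=F} (r) contributes 1 new; branch {s=T} (p, q, r) contributes 8 new; branch {p=T} (q, r, s) contributes 4 new. Total: 14.

14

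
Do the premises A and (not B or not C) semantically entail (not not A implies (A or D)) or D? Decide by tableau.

Initial set: {(A and (not B or not C)); not ((not not A implies (A or D)) or D)}.
(A and (not B or not C)): α-rule — add A, (not B or not C).
not ((not not A implies (A or D)) or D): α-rule — add not (not not A implies (A or D)), not D.
not (not not A implies (A or D)): α-rule — add not not A, not (A or D).
not not A: drop double negation, giving A.
not (A or D): α-rule — add not A, not D.
× closes — contains both A and not A.
All 1 branch closes.
Every branch closed, so the premises entail the conclusion.

Yes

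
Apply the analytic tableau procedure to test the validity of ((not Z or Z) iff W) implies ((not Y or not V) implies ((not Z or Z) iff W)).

Assume the negation and expand:
Initial set: {F (((not Z or Z) iff W) implies ((not Y or not V) implies ((not Z or Z) iff W)))}.
F (((not Z or Z) iff W) implies ((not Y or not V) implies ((not Z or Z) iff W))): α-rule — add T ((not Z or Z) iff W), F ((not Y or not V) implies ((not Z or Z) iff W)).
F ((not Y or not V) implies ((not Z or Z) iff W)): α-rule — add T (not Y or not V), F ((not Z or Z) iff W).
T ((not Z or Z) iff W): β-rule — branch into T (not Z or Z), T W  //  F (not Z or Z), F W.
  branch 1 (add T (not Z or Z), T W):
    T (not Y or not V): β-rule — branch into T not Y  //  T not V.
      branch 1.1 (add T not Y):
        F ((not Z or Z) iff W): β-rule — branch into T (not Z or Z), F W  //  F (not Z or Z), T W.
          branch 1.1.1 (add T (not Z or Z), F W):
            × closes — contains both W and not W.
          branch 1.1.2 (add F (not Z or Z), T W):
            F (not Z or Z): α-rule — add F not Z, F Z.
            × closes — contains both Z and not Z.
      branch 1.2 (add T not V):
        F ((not Z or Z) iff W): β-rule — branch into T (not Z or Z), F W  //  F (not Z or Z), T W.
          branch 1.2.1 (add T (not Z or Z), F W):
            × closes — contains both W and not W.
          branch 1.2.2 (add F (not Z or Z), T W):
            F (not Z or Z): α-rule — add F not Z, F Z.
            × closes — contains both Z and not Z.
  branch 2 (add F (not Z or Z), F W):
    F (not Z or Z): α-rule — add F not Z, F Z.
    × closes — contains both Z and not Z.
All 5 branches close.
Every branch closed, so the negation is unsatisfiable and the formula is valid.

Valid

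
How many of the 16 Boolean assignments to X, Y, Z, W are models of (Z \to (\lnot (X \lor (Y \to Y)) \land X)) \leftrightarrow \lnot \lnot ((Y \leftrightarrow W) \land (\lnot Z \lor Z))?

Initial set: {T ((Z \to (\lnot (X \lor (Y \to Y)) \land X)) \leftrightarrow \lnot \lnot ((Y \leftrightarrow W) \land (\lnot Z \lor Z)))}.
T ((Z \to (\lnot (X \lor (Y \to Y)) \land X)) \leftrightarrow \lnot \lnot ((Y \leftrightarrow W) \land (\lnot Z \lor Z))): β-rule — branch into T (Z \to (\lnot (X \lor (Y \to Y)) \land X)), T \lnot \lnot ((Y \leftrightarrow W) \land (\lnot Z \lor Z))  //  F (Z \to (\lnot (X \lor (Y \to Y)) \land X)), F \lnot \lnot ((Y \leftrightarrow W) \land (\lnot Z \lor Z)).
  branch 1 (add T (Z \to (\lnot (X \lor (Y \to Y)) \land X)), T \lnot \lnot ((Y \leftrightarrow W) \land (\lnot Z \lor Z))):
    T \lnot \lnot ((Y \leftrightarrow W) \land (\lnot Z \lor Z)): drop double negation, giving T ((Y \leftrightarrow W) \land (\lnot Z \lor Z)).
    T ((Y \leftrightarrow W) \land (\lnot Z \lor Z)): α-rule — add T (Y \leftrightarrow W), T (\lnot Z \lor Z).
    T (Z \to (\lnot (X \lor (Y \to Y)) \land X)): β-rule — branch into F Z  //  T (\lnot (X \lor (Y \to Y)) \land X).
      branch 1.1 (add F Z):
        T (Y \leftrightarrow W): β-rule — branch into T Y, T W  //  F Y, F W.
          branch 1.1.1 (add T Y, T W):
            T (\lnot Z \lor Z): β-rule — branch into T \lnot Z  //  T Z.
              branch 1.1.1.1 (add T \lnot Z):
                ○ open, literals {W=T, Y=T, Z=F}.
              branch 1.1.1.2 (add T Z):
                × closes — contains both Z and \lnot Z.
          branch 1.1.2 (add F Y, F W):
            T (\lnot Z \lor Z): β-rule — branch into T \lnot Z  //  T Z.
              branch 1.1.2.1 (add T \lnot Z):
                ○ open, literals {W=F, Y=F, Z=F}.
              branch 1.1.2.2 (add T Z):
                × closes — contains both Z and \lnot Z.
      branch 1.2 (add T (\lnot (X \lor (Y \to Y)) \land X)):
        T (\lnot (X \lor (Y \to Y)) \land X): α-rule — add T \lnot (X \lor (Y \to Y)), T X.
        T \lnot (X \lor (Y \to Y)): α-rule — add F X, F (Y \to Y).
        × closes — contains both X and \lnot X.
  branch 2 (add F (Z \to (\lnot (X \lor (Y \to Y)) \land X)), F \lnot \lnot ((Y \leftrightarrow W) \land (\lnot Z \lor Z))):
    F (Z \to (\lnot (X \lor (Y \to Y)) \land X)): α-rule — add T Z, F (\lnot (X \lor (Y \to Y)) \land X).
    F \lnot \lnot ((Y \leftrightarrow W) \land (\lnot Z \lor Z)): drop double negation, giving F ((Y \leftrightarrow W) \land (\lnot Z \lor Z)).
    F (\lnot (X \lor (Y \to Y)) \land X): β-rule — branch into F \lnot (X \lor (Y \to Y))  //  F X.
      branch 2.1 (add F \lnot (X \lor (Y \to Y))):
        F ((Y \leftrightarrow W) \land (\lnot Z \lor Z)): β-rule — branch into F (Y \leftrightarrow W)  //  F (\lnot Z \lor Z).
          branch 2.1.1 (add F (Y \leftrightarrow W)):
            F \lnot (X \lor (Y \to Y)): β-rule — branch into T X  //  T (Y \to Y).
              branch 2.1.1.1 (add T X):
                F (Y \leftrightarrow W): β-rule — branch into T Y, F W  //  F Y, T W.
                  branch 2.1.1.1.1 (add T Y, F W):
                    ○ open, literals {W=F, X=T, Y=T, Z=T}.
                  branch 2.1.1.1.2 (add F Y, T W):
                    ○ open, literals {W=T, X=T, Y=F, Z=T}.
              branch 2.1.1.2 (add T (Y \to Y)):
                F (Y \leftrightarrow W): β-rule — branch into T Y, F W  //  F Y, T W.
                  branch 2.1.1.2.1 (add T Y, F W):
                    T (Y \to Y): β-rule — branch into F Y  //  T Y.
                      branch 2.1.1.2.1.1 (add F Y):
                        × closes — contains both Y and \lnot Y.
                      branch 2.1.1.2.1.2 (add T Y):
                        ○ open, literals {W=F, Y=T, Z=T}.
                  branch 2.1.1.2.2 (add F Y, T W):
                    T (Y \to Y): β-rule — branch into F Y  //  T Y.
                      branch 2.1.1.2.2.1 (add F Y):
                        ○ open, literals {W=T, Y=F, Z=T}.
                      branch 2.1.1.2.2.2 (add T Y):
                        × closes — contains both Y and \lnot Y.
          branch 2.1.2 (add F (\lnot Z \lor Z)):
            F (\lnot Z \lor Z): α-rule — add F \lnot Z, F Z.
            × closes — contains both Z and \lnot Z.
      branch 2.2 (add F X):
        F ((Y \leftrightarrow W) \land (\lnot Z \lor Z)): β-rule — branch into F (Y \leftrightarrow W)  //  F (\lnot Z \lor Z).
          branch 2.2.1 (add F (Y \leftrightarrow W)):
            F (Y \leftrightarrow W): β-rule — branch into T Y, F W  //  F Y, T W.
              branch 2.2.1.1 (add T Y, F W):
                ○ open, literals {W=F, X=F, Y=T, Z=T}.
              branch 2.2.1.2 (add F Y, T W):
                ○ open, literals {W=T, X=F, Y=F, Z=T}.
          branch 2.2.2 (add F (\lnot Z \lor Z)):
            F (\lnot Z \lor Z): α-rule — add F \lnot Z, F Z.
            × closes — contains both Z and \lnot Z.
7 branches closed, 8 open.
Each open branch fixes some atoms; the unmentioned ones are free. Counting distinct full assignments: branch {W=T, Y=T, Z=F} (X) contributes 2 new; branch {W=F, Y=F, Z=F} (X) contributes 2 new; branch {W=F, X=T, Y=T, Z=T} (none free) contributes 1 new; branch {W=T, X=T, Y=F, Z=T} (none free) contributes 1 new; branch {W=F, Y=T, Z=T} (X) contributes 1 new; branch {W=T, Y=F, Z=T} (X) contributes 1 new; branch {W=F, X=F, Y=T, Z=T} (none free) contributes 0 new; branch {W=T, X=F, Y=F, Z=T} (none free) contributes 0 new. Total: 8.

8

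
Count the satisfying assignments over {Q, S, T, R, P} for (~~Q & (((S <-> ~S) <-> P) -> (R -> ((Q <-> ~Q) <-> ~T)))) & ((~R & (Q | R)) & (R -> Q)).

8

Initial set: {((~~Q & (((S <-> ~S) <-> P) -> (R -> ((Q <-> ~Q) <-> ~T)))) & ((~R & (Q | R)) & (R -> Q)))}.
((~~Q & (((S <-> ~S) <-> P) -> (R -> ((Q <-> ~Q) <-> ~T)))) & ((~R & (Q | R)) & (R -> Q))): α-rule — add (~~Q & (((S <-> ~S) <-> P) -> (R -> ((Q <-> ~Q) <-> ~T)))), ((~R & (Q | R)) & (R -> Q)).
(~~Q & (((S <-> ~S) <-> P) -> (R -> ((Q <-> ~Q) <-> ~T)))): α-rule — add ~~Q, (((S <-> ~S) <-> P) -> (R -> ((Q <-> ~Q) <-> ~T))).
((~R & (Q | R)) & (R -> Q)): α-rule — add (~R & (Q | R)), (R -> Q).
~~Q: drop double negation, giving Q.
(~R & (Q | R)): α-rule — add ~R, (Q | R).
(((S <-> ~S) <-> P) -> (R -> ((Q <-> ~Q) <-> ~T))): β-rule — branch into ~((S <-> ~S) <-> P)  //  (R -> ((Q <-> ~Q) <-> ~T)).
  branch 1 (add ~((S <-> ~S) <-> P)):
    (R -> Q): β-rule — branch into ~R  //  Q.
      branch 1.1 (add ~R):
        (Q | R): β-rule — branch into Q  //  R.
          branch 1.1.1 (add Q):
            ~((S <-> ~S) <-> P): β-rule — branch into (S <-> ~S), ~P  //  ~(S <-> ~S), P.
              branch 1.1.1.1 (add (S <-> ~S), ~P):
                (S <-> ~S): β-rule — branch into S, ~S  //  ~S, ~~S.
                  branch 1.1.1.1.1 (add S, ~S):
                    × closes — contains both S and ~S.
                  branch 1.1.1.1.2 (add ~S, ~~S):
                    × closes — contains both S and ~S.
              branch 1.1.1.2 (add ~(S <-> ~S), P):
                ~(S <-> ~S): β-rule — branch into S, ~~S  //  ~S, ~S.
                  branch 1.1.1.2.1 (add S, ~~S):
                    ○ open, literals {P=true, Q=true, R=false, S=true}.
                  branch 1.1.1.2.2 (add ~S, ~S):
                    ○ open, literals {P=true, Q=true, R=false, S=false}.
          branch 1.1.2 (add R):
            × closes — contains both R and ~R.
      branch 1.2 (add Q):
        (Q | R): β-rule — branch into Q  //  R.
          branch 1.2.1 (add Q):
            ~((S <-> ~S) <-> P): β-rule — branch into (S <-> ~S), ~P  //  ~(S <-> ~S), P.
              branch 1.2.1.1 (add (S <-> ~S), ~P):
                (S <-> ~S): β-rule — branch into S, ~S  //  ~S, ~~S.
                  branch 1.2.1.1.1 (add S, ~S):
                    × closes — contains both S and ~S.
                  branch 1.2.1.1.2 (add ~S, ~~S):
                    × closes — contains both S and ~S.
              branch 1.2.1.2 (add ~(S <-> ~S), P):
                ~(S <-> ~S): β-rule — branch into S, ~~S  //  ~S, ~S.
                  branch 1.2.1.2.1 (add S, ~~S):
                    ○ open, literals {P=true, Q=true, R=false, S=true}.
                  branch 1.2.1.2.2 (add ~S, ~S):
                    ○ open, literals {P=true, Q=true, R=false, S=false}.
          branch 1.2.2 (add R):
            × closes — contains both R and ~R.
  branch 2 (add (R -> ((Q <-> ~Q) <-> ~T))):
    (R -> Q): β-rule — branch into ~R  //  Q.
      branch 2.1 (add ~R):
        (Q | R): β-rule — branch into Q  //  R.
          branch 2.1.1 (add Q):
            (R -> ((Q <-> ~Q) <-> ~T)): β-rule — branch into ~R  //  ((Q <-> ~Q) <-> ~T).
              branch 2.1.1.1 (add ~R):
                ○ open, literals {Q=true, R=false}.
              branch 2.1.1.2 (add ((Q <-> ~Q) <-> ~T)):
                ((Q <-> ~Q) <-> ~T): β-rule — branch into (Q <-> ~Q), ~T  //  ~(Q <-> ~Q), ~~T.
                  branch 2.1.1.2.1 (add (Q <-> ~Q), ~T):
                    (Q <-> ~Q): β-rule — branch into Q, ~Q  //  ~Q, ~~Q.
                      branch 2.1.1.2.1.1 (add Q, ~Q):
                        × closes — contains both Q and ~Q.
                      branch 2.1.1.2.1.2 (add ~Q, ~~Q):
                        × closes — contains both Q and ~Q.
                  branch 2.1.1.2.2 (add ~(Q <-> ~Q), ~~T):
                    ~(Q <-> ~Q): β-rule — branch into Q, ~~Q  //  ~Q, ~Q.
                      branch 2.1.1.2.2.1 (add Q, ~~Q):
                        ○ open, literals {Q=true, R=false, T=true}.
                      branch 2.1.1.2.2.2 (add ~Q, ~Q):
                        × closes — contains both Q and ~Q.
          branch 2.1.2 (add R):
            × closes — contains both R and ~R.
      branch 2.2 (add Q):
        (Q | R): β-rule — branch into Q  //  R.
          branch 2.2.1 (add Q):
            (R -> ((Q <-> ~Q) <-> ~T)): β-rule — branch into ~R  //  ((Q <-> ~Q) <-> ~T).
              branch 2.2.1.1 (add ~R):
                ○ open, literals {Q=true, R=false}.
              branch 2.2.1.2 (add ((Q <-> ~Q) <-> ~T)):
                ((Q <-> ~Q) <-> ~T): β-rule — branch into (Q <-> ~Q), ~T  //  ~(Q <-> ~Q), ~~T.
                  branch 2.2.1.2.1 (add (Q <-> ~Q), ~T):
                    (Q <-> ~Q): β-rule — branch into Q, ~Q  //  ~Q, ~~Q.
                      branch 2.2.1.2.1.1 (add Q, ~Q):
                        × closes — contains both Q and ~Q.
                      branch 2.2.1.2.1.2 (add ~Q, ~~Q):
                        × closes — contains both Q and ~Q.
                  branch 2.2.1.2.2 (add ~(Q <-> ~Q), ~~T):
                    ~(Q <-> ~Q): β-rule — branch into Q, ~~Q  //  ~Q, ~Q.
                      branch 2.2.1.2.2.1 (add Q, ~~Q):
                        ○ open, literals {Q=true, R=false, T=true}.
                      branch 2.2.1.2.2.2 (add ~Q, ~Q):
                        × closes — contains both Q and ~Q.
          branch 2.2.2 (add R):
            × closes — contains both R and ~R.
14 branches closed, 8 open.
Each open branch fixes some atoms; the unmentioned ones are free. Counting distinct full assignments: branch {P=true, Q=true, R=false, S=true} (T) contributes 2 new; branch {P=true, Q=true, R=false, S=false} (T) contributes 2 new; branch {P=true, Q=true, R=false, S=true} (T) contributes 0 new; branch {P=true, Q=true, R=false, S=false} (T) contributes 0 new; branch {Q=true, R=false} (S, T, P) contributes 4 new; branch {Q=true, R=false, T=true} (S, P) contributes 0 new; branch {Q=true, R=false} (S, T, P) contributes 0 new; branch {Q=true, R=false, T=true} (S, P) contributes 0 new. Total: 8.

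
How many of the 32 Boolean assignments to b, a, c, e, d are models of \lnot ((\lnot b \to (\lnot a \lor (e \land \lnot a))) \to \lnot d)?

12

Initial set: {\lnot ((\lnot b \to (\lnot a \lor (e \land \lnot a))) \to \lnot d)}.
\lnot ((\lnot b \to (\lnot a \lor (e \land \lnot a))) \to \lnot d): α-rule — add (\lnot b \to (\lnot a \lor (e \land \lnot a))), \lnot \lnot d.
(\lnot b \to (\lnot a \lor (e \land \lnot a))): β-rule — branch into \lnot \lnot b  //  (\lnot a \lor (e \land \lnot a)).
  branch 1 (add \lnot \lnot b):
    ○ open, literals {b=T, d=T}.
  branch 2 (add (\lnot a \lor (e \land \lnot a))):
    (\lnot a \lor (e \land \lnot a)): β-rule — branch into \lnot a  //  (e \land \lnot a).
      branch 2.1 (add \lnot a):
        ○ open, literals {a=F, d=T}.
      branch 2.2 (add (e \land \lnot a)):
        (e \land \lnot a): α-rule — add e, \lnot a.
        ○ open, literals {a=F, d=T, e=T}.
0 branches closed, 3 open.
Each open branch fixes some atoms; the unmentioned ones are free. Counting distinct full assignments: branch {b=T, d=T} (a, c, e) contributes 8 new; branch {a=F, d=T} (b, c, e) contributes 4 new; branch {a=F, d=T, e=T} (b, c) contributes 0 new. Total: 12.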